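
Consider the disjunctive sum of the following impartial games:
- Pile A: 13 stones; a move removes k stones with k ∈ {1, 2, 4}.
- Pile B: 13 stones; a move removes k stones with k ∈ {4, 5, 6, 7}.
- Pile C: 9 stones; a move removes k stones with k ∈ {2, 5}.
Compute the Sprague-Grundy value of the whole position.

0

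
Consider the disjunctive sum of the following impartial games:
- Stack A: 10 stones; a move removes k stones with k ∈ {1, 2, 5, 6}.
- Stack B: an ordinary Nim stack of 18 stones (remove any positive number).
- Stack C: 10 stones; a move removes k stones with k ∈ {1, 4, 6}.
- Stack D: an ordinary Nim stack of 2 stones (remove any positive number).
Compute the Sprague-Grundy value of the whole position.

16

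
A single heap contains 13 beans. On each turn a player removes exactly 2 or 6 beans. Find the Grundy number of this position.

0

Build the Grundy sequence with g(k) = mex{g(k−s) : s ∈ {2, 6}, s ≤ k}:
k:     0  1  2  3  4  5  6  7  8  9 10 11 12 13
g(k):  0  0  1  1  0  0  1  1  0  0  1  1  0  0
So g(13) = 0.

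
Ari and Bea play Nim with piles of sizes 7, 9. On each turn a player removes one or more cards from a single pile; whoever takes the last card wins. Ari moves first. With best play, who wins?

Ari wins

Compute the nim-sum pairwise:
7 ⊕ 9 = 14
The nim-sum is 14 ≠ 0, so this is an N-position: the player to move can win; Ari has a winning move.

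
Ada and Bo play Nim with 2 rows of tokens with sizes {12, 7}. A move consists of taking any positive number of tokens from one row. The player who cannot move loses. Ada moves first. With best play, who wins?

Ada wins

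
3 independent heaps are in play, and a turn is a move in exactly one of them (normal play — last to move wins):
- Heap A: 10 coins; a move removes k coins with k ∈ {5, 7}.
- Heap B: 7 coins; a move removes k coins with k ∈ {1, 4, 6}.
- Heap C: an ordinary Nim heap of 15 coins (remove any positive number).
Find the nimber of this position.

13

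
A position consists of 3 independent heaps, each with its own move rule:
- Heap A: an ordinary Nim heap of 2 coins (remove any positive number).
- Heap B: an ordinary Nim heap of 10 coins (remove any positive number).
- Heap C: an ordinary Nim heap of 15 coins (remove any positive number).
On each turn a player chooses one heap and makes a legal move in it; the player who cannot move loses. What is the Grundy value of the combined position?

7

Heap A is a plain Nim heap of size 2, so its Grundy value is 2.
Heap B is a plain Nim heap of size 10, so its Grundy value is 10.
Heap C is a plain Nim heap of size 15, so its Grundy value is 15.
By the Sprague-Grundy theorem, the Grundy value of a sum of independent games is the XOR of the component values.
Combined value = 2 ⊕ 10 ⊕ 15 = 7.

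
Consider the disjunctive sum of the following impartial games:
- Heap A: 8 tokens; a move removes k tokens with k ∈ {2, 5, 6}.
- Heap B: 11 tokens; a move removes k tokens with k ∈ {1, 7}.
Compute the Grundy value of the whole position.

1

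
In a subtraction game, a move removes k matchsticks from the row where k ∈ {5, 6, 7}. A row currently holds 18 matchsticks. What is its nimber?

Compute g(0), g(1), … for moves {5, 6, 7}:
k:     0  1  2  3  4  5  6  7  8  9 10 11 12 13 14 15 16 17 18
g(k):  0  0  0  0  0  1  1  1  1  1  2  2  0  0  0  0  0  1  1
So g(18) = 1.

1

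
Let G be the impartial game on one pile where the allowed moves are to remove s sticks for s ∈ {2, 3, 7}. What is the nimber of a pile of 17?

Compute g(0), g(1), … for moves {2, 3, 7}:
k:     0  1  2  3  4  5  6  7  8  9 10 11 12 13 14 15 16 17
g(k):  0  0  1  1  2  0  0  1  1  2  0  0  1  1  2  0  0  1
So g(17) = 1.

1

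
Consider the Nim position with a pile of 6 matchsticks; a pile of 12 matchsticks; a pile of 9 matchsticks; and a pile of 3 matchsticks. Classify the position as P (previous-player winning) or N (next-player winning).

P-position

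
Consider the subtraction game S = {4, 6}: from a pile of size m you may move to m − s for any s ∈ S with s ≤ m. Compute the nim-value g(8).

Compute g(0), g(1), … for moves {4, 6}:
g(0) = mex{} = 0
g(1) = mex{} = 0
g(2) = mex{} = 0
g(3) = mex{} = 0
g(4) = mex{0} = 1
g(5) = mex{0} = 1
g(6) = mex{0} = 1
g(7) = mex{0} = 1
g(8) = mex{0,1} = 2
So g(8) = 2.

2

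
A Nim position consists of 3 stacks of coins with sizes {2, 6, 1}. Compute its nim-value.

Nim-sum: 2 ^ 6 ^ 1 = 5.

5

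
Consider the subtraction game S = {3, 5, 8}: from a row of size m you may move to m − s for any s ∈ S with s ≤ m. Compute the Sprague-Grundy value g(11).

0

Build the Grundy sequence with g(k) = mex{g(k−s) : s ∈ {3, 5, 8}, s ≤ k}:
g(0) = mex{} = 0
g(1) = mex{} = 0
g(2) = mex{} = 0
g(3) = mex{0} = 1
g(4) = mex{0} = 1
g(5) = mex{0} = 1
g(6) = mex{0,1} = 2
g(7) = mex{0,1} = 2
g(8) = mex{0,1} = 2
g(9) = mex{0,1,2} = 3
g(10) = mex{0,1,2} = 3
g(11) = mex{1,2} = 0
So g(11) = 0.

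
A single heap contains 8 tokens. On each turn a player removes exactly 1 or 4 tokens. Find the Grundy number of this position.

1

Compute g(0), g(1), … for moves {1, 4}:
g(0) = mex{} = 0
g(1) = mex{0} = 1
g(2) = mex{1} = 0
g(3) = mex{0} = 1
g(4) = mex{0,1} = 2
g(5) = mex{1,2} = 0
g(6) = mex{0} = 1
g(7) = mex{1} = 0
g(8) = mex{0,2} = 1
So g(8) = 1.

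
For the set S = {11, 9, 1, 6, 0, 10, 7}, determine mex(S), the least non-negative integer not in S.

The values 0, 1 are all present; 2 is the first non-negative integer missing from the set.

2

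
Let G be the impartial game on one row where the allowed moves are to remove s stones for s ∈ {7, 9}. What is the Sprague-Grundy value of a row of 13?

1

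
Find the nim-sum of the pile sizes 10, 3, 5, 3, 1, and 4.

Compute the nim-sum pairwise:
10 ^ 3 = 9
9 ^ 5 = 12
12 ^ 3 = 15
15 ^ 1 = 14
14 ^ 4 = 10

10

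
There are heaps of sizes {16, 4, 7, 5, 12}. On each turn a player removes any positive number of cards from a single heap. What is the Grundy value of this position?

26

Bitwise XOR of the heap sizes:
  10000  (16)
  00100  (4)
  00111  (7)
  00101  (5)
  01100  (12)
  -----
  11010  (26)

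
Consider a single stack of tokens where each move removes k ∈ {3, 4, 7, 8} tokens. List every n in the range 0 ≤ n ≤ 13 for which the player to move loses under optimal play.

0, 1, 2, 11, 12, 13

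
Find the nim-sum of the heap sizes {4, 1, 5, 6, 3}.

5

Bitwise XOR of the heap sizes:
  100  (4)
  001  (1)
  101  (5)
  110  (6)
  011  (3)
  ---
  101  (5)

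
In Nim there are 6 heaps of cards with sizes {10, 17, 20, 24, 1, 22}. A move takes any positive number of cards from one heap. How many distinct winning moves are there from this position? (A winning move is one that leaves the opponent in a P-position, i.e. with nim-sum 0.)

Compute the nim-sum pairwise:
10 ^ 17 = 27
27 ^ 20 = 15
15 ^ 24 = 23
23 ^ 1 = 22
22 ^ 22 = 0
The nim-sum is already 0, so every move leaves a nonzero nim-sum — there are no winning moves.

0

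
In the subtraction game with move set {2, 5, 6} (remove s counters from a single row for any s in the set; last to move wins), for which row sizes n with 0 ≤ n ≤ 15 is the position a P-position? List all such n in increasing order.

Compute g(0), g(1), … for moves {2, 5, 6}:
k:     0  1  2  3  4  5  6  7  8  9 10 11 12 13 14 15
g(k):  0  0  1  1  0  2  1  3  0  2  1  0  0  1  1  0
The P-positions (g = 0) in 0..15 are 0, 1, 4, 8, 11, 12, 15.

0, 1, 4, 8, 11, 12, 15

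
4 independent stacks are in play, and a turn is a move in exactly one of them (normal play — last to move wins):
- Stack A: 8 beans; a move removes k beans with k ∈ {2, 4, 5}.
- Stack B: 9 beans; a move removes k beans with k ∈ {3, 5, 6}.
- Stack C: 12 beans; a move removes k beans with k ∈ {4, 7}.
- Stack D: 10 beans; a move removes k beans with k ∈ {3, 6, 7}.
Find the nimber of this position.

0

Build the Grundy sequence for stack A with g(k) = mex{g(k−s) : s ∈ {2, 4, 5}, s ≤ k}:
g(0) = mex{} = 0
g(1) = mex{} = 0
g(2) = mex{0} = 1
g(3) = mex{0} = 1
g(4) = mex{0,1} = 2
g(5) = mex{0,1} = 2
g(6) = mex{0,1,2} = 3
g(7) = mex{1,2} = 0
g(8) = mex{1,2,3} = 0
So g(8) = 0.
Grundy values for stack B (subtraction set {3, 5, 6}):
g(0) = mex{} = 0
g(1) = mex{} = 0
g(2) = mex{} = 0
g(3) = mex{0} = 1
g(4) = mex{0} = 1
g(5) = mex{0} = 1
g(6) = mex{0,1} = 2
g(7) = mex{0,1} = 2
g(8) = mex{0,1} = 2
g(9) = mex{1,2} = 0
So g(9) = 0.
Build the Grundy sequence for stack C with g(k) = mex{g(k−s) : s ∈ {4, 7}, s ≤ k}:
g(0) = mex{} = 0
g(1) = mex{} = 0
g(2) = mex{} = 0
g(3) = mex{} = 0
g(4) = mex{0} = 1
g(5) = mex{0} = 1
g(6) = mex{0} = 1
g(7) = mex{0} = 1
g(8) = mex{0,1} = 2
g(9) = mex{0,1} = 2
g(10) = mex{0,1} = 2
g(11) = mex{1} = 0
g(12) = mex{1,2} = 0
So g(12) = 0.
For stack D, compute g(0), g(1), … with moves {3, 6, 7}:
k:     0  1  2  3  4  5  6  7  8  9 10
g(k):  0  0  0  1  1  1  2  2  2  3  0
So g(10) = 0.
By the Sprague-Grundy theorem, the Grundy value of a sum of independent games is the XOR of the component values.
Combined value = 0 XOR 0 XOR 0 XOR 0 = 0.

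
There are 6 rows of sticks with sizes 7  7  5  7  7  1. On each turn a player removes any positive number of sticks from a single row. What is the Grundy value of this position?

In binary:
  111  (7)
  111  (7)
  101  (5)
  111  (7)
  111  (7)
  001  (1)
  ---
  100  (4)

4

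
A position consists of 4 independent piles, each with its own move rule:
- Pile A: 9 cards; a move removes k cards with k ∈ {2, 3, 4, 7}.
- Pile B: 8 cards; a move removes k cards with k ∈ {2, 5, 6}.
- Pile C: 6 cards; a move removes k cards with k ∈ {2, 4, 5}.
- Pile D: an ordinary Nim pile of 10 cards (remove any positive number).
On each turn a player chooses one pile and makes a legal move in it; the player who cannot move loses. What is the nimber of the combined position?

13

Build the Grundy sequence for pile A with g(k) = mex{g(k−s) : s ∈ {2, 3, 4, 7}, s ≤ k}:
k:     0  1  2  3  4  5  6  7  8  9
g(k):  0  0  1  1  2  2  0  3  1  4
So g(9) = 4.
For pile B, compute g(0), g(1), … with moves {2, 5, 6}:
g(0) = mex{} = 0
g(1) = mex{} = 0
g(2) = mex{0} = 1
g(3) = mex{0} = 1
g(4) = mex{1} = 0
g(5) = mex{0,1} = 2
g(6) = mex{0} = 1
g(7) = mex{0,1,2} = 3
g(8) = mex{1} = 0
So g(8) = 0.
For pile C, compute g(0), g(1), … with moves {2, 4, 5}:
k:     0  1  2  3  4  5  6
g(k):  0  0  1  1  2  2  3
So g(6) = 3.
Pile D is a plain Nim pile of size 10, so its Grundy value is 10.
By the Sprague-Grundy theorem, the Grundy value of a sum of independent games is the XOR of the component values.
Combined value = 4 ⊕ 0 ⊕ 3 ⊕ 10 = 13.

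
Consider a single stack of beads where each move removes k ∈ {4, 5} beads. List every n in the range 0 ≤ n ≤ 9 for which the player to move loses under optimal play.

0, 1, 2, 3, 9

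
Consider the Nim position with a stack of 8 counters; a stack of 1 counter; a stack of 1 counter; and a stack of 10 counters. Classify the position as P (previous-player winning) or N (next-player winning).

Nim-sum: 8 ⊕ 1 ⊕ 1 ⊕ 10 = 2.
The nim-sum is 2 ≠ 0, so this is an N-position: the player to move can win.

N-position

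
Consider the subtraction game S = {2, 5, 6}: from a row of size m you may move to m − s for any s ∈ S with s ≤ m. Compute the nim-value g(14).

1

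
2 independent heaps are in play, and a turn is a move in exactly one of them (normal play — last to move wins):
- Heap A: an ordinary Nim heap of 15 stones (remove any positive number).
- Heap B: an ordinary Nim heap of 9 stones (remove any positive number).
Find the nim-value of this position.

Heap A is a plain Nim heap of size 15, so its Grundy value is 15.
Heap B is a plain Nim heap of size 9, so its Grundy value is 9.
By the Sprague-Grundy theorem, the Grundy value of a sum of independent games is the XOR of the component values.
Combined value = 15 ⊕ 9 = 6.

6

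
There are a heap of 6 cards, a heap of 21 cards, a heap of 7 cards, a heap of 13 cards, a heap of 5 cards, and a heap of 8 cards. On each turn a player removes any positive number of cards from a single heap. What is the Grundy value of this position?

Compute the nim-sum pairwise:
6 XOR 21 = 19
19 XOR 7 = 20
20 XOR 13 = 25
25 XOR 5 = 28
28 XOR 8 = 20

20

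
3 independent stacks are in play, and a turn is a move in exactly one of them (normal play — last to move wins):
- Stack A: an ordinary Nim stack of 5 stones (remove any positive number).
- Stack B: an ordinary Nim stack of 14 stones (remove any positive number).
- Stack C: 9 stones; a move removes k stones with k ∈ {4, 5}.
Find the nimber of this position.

Stack A is a plain Nim stack of size 5, so its Grundy value is 5.
Stack B is a plain Nim stack of size 14, so its Grundy value is 14.
For stack C, compute g(0), g(1), … with moves {4, 5}:
g(0) = mex{} = 0
g(1) = mex{} = 0
g(2) = mex{} = 0
g(3) = mex{} = 0
g(4) = mex{0} = 1
g(5) = mex{0} = 1
g(6) = mex{0} = 1
g(7) = mex{0} = 1
g(8) = mex{0,1} = 2
g(9) = mex{1} = 0
So g(9) = 0.
The value of a disjunctive sum is the nim-sum of the parts.
Combined value = 5 XOR 14 XOR 0 = 11.

11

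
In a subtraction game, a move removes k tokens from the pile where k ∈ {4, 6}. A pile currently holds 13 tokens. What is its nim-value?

0

Build the Grundy sequence with g(k) = mex{g(k−s) : s ∈ {4, 6}, s ≤ k}:
k:     0  1  2  3  4  5  6  7  8  9 10 11 12 13
g(k):  0  0  0  0  1  1  1  1  2  2  0  0  0  0
So g(13) = 0.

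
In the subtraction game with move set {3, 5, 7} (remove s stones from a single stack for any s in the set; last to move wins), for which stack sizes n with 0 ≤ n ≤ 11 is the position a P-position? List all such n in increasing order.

0, 1, 2, 10, 11

Build the Grundy sequence with g(k) = mex{g(k−s) : s ∈ {3, 5, 7}, s ≤ k}:
g(0) = mex{} = 0
g(1) = mex{} = 0
g(2) = mex{} = 0
g(3) = mex{0} = 1
g(4) = mex{0} = 1
g(5) = mex{0} = 1
g(6) = mex{0,1} = 2
g(7) = mex{0,1} = 2
g(8) = mex{0,1} = 2
g(9) = mex{0,1,2} = 3
g(10) = mex{1,2} = 0
g(11) = mex{1,2} = 0
The P-positions (g = 0) in 0..11 are 0, 1, 2, 10, 11.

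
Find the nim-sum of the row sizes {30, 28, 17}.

19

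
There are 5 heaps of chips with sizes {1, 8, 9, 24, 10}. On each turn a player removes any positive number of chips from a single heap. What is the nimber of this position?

18

Bitwise XOR of the heap sizes:
  00001  (1)
  01000  (8)
  01001  (9)
  11000  (24)
  01010  (10)
  -----
  10010  (18)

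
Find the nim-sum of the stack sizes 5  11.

Write each in binary and XOR column by column:
  0101  (5)
  1011  (11)
  ----
  1110  (14)

14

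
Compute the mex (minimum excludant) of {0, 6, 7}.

0 is in the set but 1 is not, so the mex is 1.

1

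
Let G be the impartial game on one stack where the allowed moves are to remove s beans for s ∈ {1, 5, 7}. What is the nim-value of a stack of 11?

Build the Grundy sequence with g(k) = mex{g(k−s) : s ∈ {1, 5, 7}, s ≤ k}:
g(0) = mex{} = 0
g(1) = mex{0} = 1
g(2) = mex{1} = 0
g(3) = mex{0} = 1
g(4) = mex{1} = 0
g(5) = mex{0} = 1
g(6) = mex{1} = 0
g(7) = mex{0} = 1
g(8) = mex{1} = 0
g(9) = mex{0} = 1
g(10) = mex{1} = 0
g(11) = mex{0} = 1
So g(11) = 1.

1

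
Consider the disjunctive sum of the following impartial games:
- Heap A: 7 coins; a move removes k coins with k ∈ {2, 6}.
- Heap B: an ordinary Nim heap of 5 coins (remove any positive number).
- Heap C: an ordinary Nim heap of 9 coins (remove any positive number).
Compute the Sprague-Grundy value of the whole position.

13

For heap A, compute g(0), g(1), … with moves {2, 6}:
g(0) = mex{} = 0
g(1) = mex{} = 0
g(2) = mex{0} = 1
g(3) = mex{0} = 1
g(4) = mex{1} = 0
g(5) = mex{1} = 0
g(6) = mex{0} = 1
g(7) = mex{0} = 1
So g(7) = 1.
Heap B is a plain Nim heap of size 5, so its Grundy value is 5.
Heap C is a plain Nim heap of size 9, so its Grundy value is 9.
By the Sprague-Grundy theorem, the Grundy value of a sum of independent games is the XOR of the component values.
Combined value = 1 XOR 5 XOR 9 = 13.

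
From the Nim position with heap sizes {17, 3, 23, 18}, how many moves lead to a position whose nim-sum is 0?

Write each in binary and XOR column by column:
  10001  (17)
  00011  (3)
  10111  (23)
  10010  (18)
  -----
  10111  (23)
The overall nim-sum is X = 23. A heap of size p has a winning move iff p XOR X < p (reduce it to p XOR X).
  17: 17 XOR 23 = 6 < 17 — winning move (to 6).
  3: 3 XOR 23 = 20 ≥ 3 — no move.
  23: 23 XOR 23 = 0 < 23 — winning move (to 0).
  18: 18 XOR 23 = 5 < 18 — winning move (to 5).
That gives 3 winning moves.

3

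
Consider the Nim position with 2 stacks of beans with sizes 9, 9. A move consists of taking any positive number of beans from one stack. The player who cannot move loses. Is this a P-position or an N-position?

P-position

Bitwise XOR of the heap sizes:
  1001  (9)
  1001  (9)
  ----
  0000  (0)
The nim-sum is 0, so this is a P-position: the player to move is in a losing position under optimal play.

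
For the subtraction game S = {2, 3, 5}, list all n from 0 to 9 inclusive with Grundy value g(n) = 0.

Build the Grundy sequence with g(k) = mex{g(k−s) : s ∈ {2, 3, 5}, s ≤ k}:
g(0) = mex{} = 0
g(1) = mex{} = 0
g(2) = mex{0} = 1
g(3) = mex{0} = 1
g(4) = mex{0,1} = 2
g(5) = mex{0,1} = 2
g(6) = mex{0,1,2} = 3
g(7) = mex{1,2} = 0
g(8) = mex{1,2,3} = 0
g(9) = mex{0,2,3} = 1
The P-positions (g = 0) in 0..9 are 0, 1, 7, 8.

0, 1, 7, 8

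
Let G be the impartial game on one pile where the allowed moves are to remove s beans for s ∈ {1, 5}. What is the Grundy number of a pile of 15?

Grundy values for subtraction set {1, 5}:
k:     0  1  2  3  4  5  6  7  8  9 10 11 12 13 14 15
g(k):  0  1  0  1  0  1  0  1  0  1  0  1  0  1  0  1
So g(15) = 1.

1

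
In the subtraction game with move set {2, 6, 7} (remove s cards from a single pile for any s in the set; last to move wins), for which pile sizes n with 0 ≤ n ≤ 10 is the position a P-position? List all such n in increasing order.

0, 1, 4, 5, 9

Compute g(0), g(1), … for moves {2, 6, 7}:
k:     0  1  2  3  4  5  6  7  8  9 10
g(k):  0  0  1  1  0  0  1  1  2  0  3
The P-positions (g = 0) in 0..10 are 0, 1, 4, 5, 9.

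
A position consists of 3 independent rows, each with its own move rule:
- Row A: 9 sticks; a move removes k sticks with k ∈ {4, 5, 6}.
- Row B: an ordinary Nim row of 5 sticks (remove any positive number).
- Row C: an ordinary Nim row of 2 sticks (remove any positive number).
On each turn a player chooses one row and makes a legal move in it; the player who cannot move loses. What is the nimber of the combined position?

Grundy values for row A (subtraction set {4, 5, 6}):
k:     0  1  2  3  4  5  6  7  8  9
g(k):  0  0  0  0  1  1  1  1  2  2
So g(9) = 2.
Row B is a plain Nim row of size 5, so its Grundy value is 5.
Row C is a plain Nim row of size 2, so its Grundy value is 2.
By the Sprague-Grundy theorem, the Grundy value of a sum of independent games is the XOR of the component values.
Combined value = 2 ⊕ 5 ⊕ 2 = 5.

5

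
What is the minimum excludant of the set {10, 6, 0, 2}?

1

0 is in the set but 1 is not, so the mex is 1.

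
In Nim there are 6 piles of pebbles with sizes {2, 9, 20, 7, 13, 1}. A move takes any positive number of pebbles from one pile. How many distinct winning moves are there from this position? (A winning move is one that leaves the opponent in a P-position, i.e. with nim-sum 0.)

In binary:
  00010  (2)
  01001  (9)
  10100  (20)
  00111  (7)
  01101  (13)
  00001  (1)
  -----
  10100  (20)
The overall nim-sum is X = 20. A pile of size p has a winning move iff p XOR X < p (reduce it to p XOR X).
  2: 2 XOR 20 = 22 ≥ 2 — no move.
  9: 9 XOR 20 = 29 ≥ 9 — no move.
  20: 20 XOR 20 = 0 < 20 — winning move (to 0).
  7: 7 XOR 20 = 19 ≥ 7 — no move.
  13: 13 XOR 20 = 25 ≥ 13 — no move.
  1: 1 XOR 20 = 21 ≥ 1 — no move.
That gives 1 winning move.

1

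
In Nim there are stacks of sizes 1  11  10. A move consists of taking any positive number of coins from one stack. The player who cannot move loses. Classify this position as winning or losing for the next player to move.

Losing position

Compute the nim-sum pairwise:
1 ⊕ 11 = 10
10 ⊕ 10 = 0
The nim-sum is 0, so this is a P-position: the player to move is in a losing position under optimal play.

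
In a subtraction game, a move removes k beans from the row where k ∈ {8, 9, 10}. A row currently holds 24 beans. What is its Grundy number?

Build the Grundy sequence with g(k) = mex{g(k−s) : s ∈ {8, 9, 10}, s ≤ k}:
k:     0  1  2  3  4  5  6  7  8  9 10 11 12 13 14 15 16 17 18 19 20 21 22 23 24
g(k):  0  0  0  0  0  0  0  0  1  1  1  1  1  1  1  1  2  2  0  0  0  0  0  0  0
So g(24) = 0.

0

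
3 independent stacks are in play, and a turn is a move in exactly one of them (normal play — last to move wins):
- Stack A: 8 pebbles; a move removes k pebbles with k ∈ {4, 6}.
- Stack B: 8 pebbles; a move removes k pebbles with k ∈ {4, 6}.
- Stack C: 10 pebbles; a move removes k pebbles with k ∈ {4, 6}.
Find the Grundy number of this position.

0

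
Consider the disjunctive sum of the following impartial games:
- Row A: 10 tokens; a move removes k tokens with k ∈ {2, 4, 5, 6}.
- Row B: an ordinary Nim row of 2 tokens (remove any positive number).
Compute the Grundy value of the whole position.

3

For row A, compute g(0), g(1), … with moves {2, 4, 5, 6}:
k:     0  1  2  3  4  5  6  7  8  9 10
g(k):  0  0  1  1  2  2  3  3  0  0  1
So g(10) = 1.
Row B is a plain Nim row of size 2, so its Grundy value is 2.
The value of a disjunctive sum is the nim-sum of the parts.
Combined value = 1 ⊕ 2 = 3.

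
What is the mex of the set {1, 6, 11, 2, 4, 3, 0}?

5

The values 0, 1, 2, 3, 4 are all present; 5 is the first non-negative integer missing from the set.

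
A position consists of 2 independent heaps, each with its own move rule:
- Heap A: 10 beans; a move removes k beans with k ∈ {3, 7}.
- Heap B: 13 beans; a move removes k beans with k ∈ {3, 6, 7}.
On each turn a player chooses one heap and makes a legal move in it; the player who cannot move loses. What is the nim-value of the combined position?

1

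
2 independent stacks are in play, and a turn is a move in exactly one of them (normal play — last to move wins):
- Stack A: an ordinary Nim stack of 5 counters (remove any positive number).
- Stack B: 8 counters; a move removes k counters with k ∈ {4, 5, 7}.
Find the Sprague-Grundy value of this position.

7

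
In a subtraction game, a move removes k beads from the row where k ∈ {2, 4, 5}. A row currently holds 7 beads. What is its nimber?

0

Build the Grundy sequence with g(k) = mex{g(k−s) : s ∈ {2, 4, 5}, s ≤ k}:
g(0) = mex{} = 0
g(1) = mex{} = 0
g(2) = mex{0} = 1
g(3) = mex{0} = 1
g(4) = mex{0,1} = 2
g(5) = mex{0,1} = 2
g(6) = mex{0,1,2} = 3
g(7) = mex{1,2} = 0
So g(7) = 0.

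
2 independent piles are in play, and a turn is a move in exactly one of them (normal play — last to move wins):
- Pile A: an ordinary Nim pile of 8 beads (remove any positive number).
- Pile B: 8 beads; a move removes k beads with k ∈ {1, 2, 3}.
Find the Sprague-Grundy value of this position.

8

Pile A is a plain Nim pile of size 8, so its Grundy value is 8.
For pile B, compute g(0), g(1), … with moves {1, 2, 3}:
g(0) = mex{} = 0
g(1) = mex{0} = 1
g(2) = mex{0,1} = 2
g(3) = mex{0,1,2} = 3
g(4) = mex{1,2,3} = 0
g(5) = mex{0,2,3} = 1
g(6) = mex{0,1,3} = 2
g(7) = mex{0,1,2} = 3
g(8) = mex{1,2,3} = 0
So g(8) = 0.
The value of a disjunctive sum is the nim-sum of the parts.
Combined value = 8 XOR 0 = 8.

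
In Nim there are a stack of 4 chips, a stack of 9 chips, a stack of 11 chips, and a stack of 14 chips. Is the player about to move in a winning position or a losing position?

Write each in binary and XOR column by column:
  0100  (4)
  1001  (9)
  1011  (11)
  1110  (14)
  ----
  1000  (8)
The nim-sum is 8 ≠ 0, so this is an N-position: the player to move can win.

Winning position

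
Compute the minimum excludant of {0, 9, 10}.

1

0 is in the set but 1 is not, so the mex is 1.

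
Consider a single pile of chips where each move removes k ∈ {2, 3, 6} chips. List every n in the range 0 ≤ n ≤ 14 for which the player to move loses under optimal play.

Build the Grundy sequence with g(k) = mex{g(k−s) : s ∈ {2, 3, 6}, s ≤ k}:
k:     0  1  2  3  4  5  6  7  8  9 10 11 12 13 14
g(k):  0  0  1  1  2  0  3  1  2  0  0  1  1  2  0
The P-positions (g = 0) in 0..14 are 0, 1, 5, 9, 10, 14.

0, 1, 5, 9, 10, 14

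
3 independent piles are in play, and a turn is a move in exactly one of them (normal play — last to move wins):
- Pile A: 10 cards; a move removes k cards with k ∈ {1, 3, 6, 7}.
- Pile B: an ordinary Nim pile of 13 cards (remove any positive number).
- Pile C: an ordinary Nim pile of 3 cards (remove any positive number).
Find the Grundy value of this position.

Grundy values for pile A (subtraction set {1, 3, 6, 7}):
k:     0  1  2  3  4  5  6  7  8  9 10
g(k):  0  1  0  1  0  1  2  3  2  3  2
So g(10) = 2.
Pile B is a plain Nim pile of size 13, so its Grundy value is 13.
Pile C is a plain Nim pile of size 3, so its Grundy value is 3.
The value of a disjunctive sum is the nim-sum of the parts.
Combined value = 2 ⊕ 13 ⊕ 3 = 12.

12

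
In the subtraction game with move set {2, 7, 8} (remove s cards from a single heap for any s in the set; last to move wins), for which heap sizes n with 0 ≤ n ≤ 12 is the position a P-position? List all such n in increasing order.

0, 1, 4, 5, 10

Grundy values for subtraction set {2, 7, 8}:
g(0) = mex{} = 0
g(1) = mex{} = 0
g(2) = mex{0} = 1
g(3) = mex{0} = 1
g(4) = mex{1} = 0
g(5) = mex{1} = 0
g(6) = mex{0} = 1
g(7) = mex{0} = 1
g(8) = mex{0,1} = 2
g(9) = mex{0,1} = 2
g(10) = mex{1,2} = 0
g(11) = mex{0,1,2} = 3
g(12) = mex{0} = 1
The P-positions (g = 0) in 0..12 are 0, 1, 4, 5, 10.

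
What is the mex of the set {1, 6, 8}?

0

0 is not in the set, so the mex is 0.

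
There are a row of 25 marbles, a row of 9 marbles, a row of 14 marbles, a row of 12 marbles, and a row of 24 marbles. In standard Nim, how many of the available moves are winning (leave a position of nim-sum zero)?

5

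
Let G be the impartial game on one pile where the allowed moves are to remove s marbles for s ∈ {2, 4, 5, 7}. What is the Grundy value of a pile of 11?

1

Build the Grundy sequence with g(k) = mex{g(k−s) : s ∈ {2, 4, 5, 7}, s ≤ k}:
g(0) = mex{} = 0
g(1) = mex{} = 0
g(2) = mex{0} = 1
g(3) = mex{0} = 1
g(4) = mex{0,1} = 2
g(5) = mex{0,1} = 2
g(6) = mex{0,1,2} = 3
g(7) = mex{0,1,2} = 3
g(8) = mex{0,1,2,3} = 4
g(9) = mex{1,2,3} = 0
g(10) = mex{1,2,3,4} = 0
g(11) = mex{0,2,3} = 1
So g(11) = 1.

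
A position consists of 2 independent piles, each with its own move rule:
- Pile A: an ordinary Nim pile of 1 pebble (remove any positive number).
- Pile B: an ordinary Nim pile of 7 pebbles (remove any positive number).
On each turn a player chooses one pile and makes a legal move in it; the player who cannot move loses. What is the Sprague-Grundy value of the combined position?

6

Pile A is a plain Nim pile of size 1, so its Grundy value is 1.
Pile B is a plain Nim pile of size 7, so its Grundy value is 7.
The value of a disjunctive sum is the nim-sum of the parts.
Combined value = 1 XOR 7 = 6.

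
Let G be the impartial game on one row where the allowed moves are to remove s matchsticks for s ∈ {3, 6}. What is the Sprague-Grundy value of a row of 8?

2

Compute g(0), g(1), … for moves {3, 6}:
k:     0  1  2  3  4  5  6  7  8
g(k):  0  0  0  1  1  1  2  2  2
So g(8) = 2.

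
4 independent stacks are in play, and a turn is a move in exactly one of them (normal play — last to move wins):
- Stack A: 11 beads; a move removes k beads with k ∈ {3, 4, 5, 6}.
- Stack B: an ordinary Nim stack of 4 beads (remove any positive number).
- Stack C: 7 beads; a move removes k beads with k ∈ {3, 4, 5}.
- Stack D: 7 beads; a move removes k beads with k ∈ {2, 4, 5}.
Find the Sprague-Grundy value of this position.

For stack A, compute g(0), g(1), … with moves {3, 4, 5, 6}:
g(0) = mex{} = 0
g(1) = mex{} = 0
g(2) = mex{} = 0
g(3) = mex{0} = 1
g(4) = mex{0} = 1
g(5) = mex{0} = 1
g(6) = mex{0,1} = 2
g(7) = mex{0,1} = 2
g(8) = mex{0,1} = 2
g(9) = mex{1,2} = 0
g(10) = mex{1,2} = 0
g(11) = mex{1,2} = 0
So g(11) = 0.
Stack B is a plain Nim stack of size 4, so its Grundy value is 4.
Grundy values for stack C (subtraction set {3, 4, 5}):
k:     0  1  2  3  4  5  6  7
g(k):  0  0  0  1  1  1  2  2
So g(7) = 2.
Grundy values for stack D (subtraction set {2, 4, 5}):
g(0) = mex{} = 0
g(1) = mex{} = 0
g(2) = mex{0} = 1
g(3) = mex{0} = 1
g(4) = mex{0,1} = 2
g(5) = mex{0,1} = 2
g(6) = mex{0,1,2} = 3
g(7) = mex{1,2} = 0
So g(7) = 0.
The value of a disjunctive sum is the nim-sum of the parts.
Combined value = 0 ⊕ 4 ⊕ 2 ⊕ 0 = 6.

6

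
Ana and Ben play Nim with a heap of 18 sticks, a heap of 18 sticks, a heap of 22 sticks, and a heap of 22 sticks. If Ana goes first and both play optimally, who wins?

Bitwise XOR of the heap sizes:
  10010  (18)
  10010  (18)
  10110  (22)
  10110  (22)
  -----
  00000  (0)
The nim-sum is 0, so this is a P-position: the player to move is in a losing position under optimal play; Ana is about to move from it and so loses — Ben wins.

Ben wins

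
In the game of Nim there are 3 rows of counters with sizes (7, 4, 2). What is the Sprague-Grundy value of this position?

Nim-sum: 7 ⊕ 4 ⊕ 2 = 1.

1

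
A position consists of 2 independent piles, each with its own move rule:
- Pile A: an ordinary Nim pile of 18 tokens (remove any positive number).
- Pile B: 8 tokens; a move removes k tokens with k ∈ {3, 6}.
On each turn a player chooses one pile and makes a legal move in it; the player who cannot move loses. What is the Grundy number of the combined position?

Pile A is a plain Nim pile of size 18, so its Grundy value is 18.
Grundy values for pile B (subtraction set {3, 6}):
k:     0  1  2  3  4  5  6  7  8
g(k):  0  0  0  1  1  1  2  2  2
So g(8) = 2.
By the Sprague-Grundy theorem, the Grundy value of a sum of independent games is the XOR of the component values.
Combined value = 18 XOR 2 = 16.

16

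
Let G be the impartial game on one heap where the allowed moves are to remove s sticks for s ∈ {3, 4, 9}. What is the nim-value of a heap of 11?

1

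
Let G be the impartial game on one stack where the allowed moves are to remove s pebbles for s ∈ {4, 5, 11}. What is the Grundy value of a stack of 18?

0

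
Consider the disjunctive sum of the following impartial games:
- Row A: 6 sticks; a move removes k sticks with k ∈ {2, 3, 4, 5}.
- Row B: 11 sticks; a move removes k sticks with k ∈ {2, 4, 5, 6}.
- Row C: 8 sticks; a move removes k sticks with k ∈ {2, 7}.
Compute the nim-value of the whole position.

For row A, compute g(0), g(1), … with moves {2, 3, 4, 5}:
k:     0  1  2  3  4  5  6
g(k):  0  0  1  1  2  2  3
So g(6) = 3.
For row B, compute g(0), g(1), … with moves {2, 4, 5, 6}:
k:     0  1  2  3  4  5  6  7  8  9 10 11
g(k):  0  0  1  1  2  2  3  3  0  0  1  1
So g(11) = 1.
Grundy values for row C (subtraction set {2, 7}):
g(0) = mex{} = 0
g(1) = mex{} = 0
g(2) = mex{0} = 1
g(3) = mex{0} = 1
g(4) = mex{1} = 0
g(5) = mex{1} = 0
g(6) = mex{0} = 1
g(7) = mex{0} = 1
g(8) = mex{0,1} = 2
So g(8) = 2.
The value of a disjunctive sum is the nim-sum of the parts.
Combined value = 3 XOR 1 XOR 2 = 0.

0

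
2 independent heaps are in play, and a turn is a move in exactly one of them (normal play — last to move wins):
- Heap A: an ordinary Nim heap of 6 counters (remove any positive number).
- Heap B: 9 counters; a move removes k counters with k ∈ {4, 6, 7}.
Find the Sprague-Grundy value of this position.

Heap A is a plain Nim heap of size 6, so its Grundy value is 6.
For heap B, compute g(0), g(1), … with moves {4, 6, 7}:
g(0) = mex{} = 0
g(1) = mex{} = 0
g(2) = mex{} = 0
g(3) = mex{} = 0
g(4) = mex{0} = 1
g(5) = mex{0} = 1
g(6) = mex{0} = 1
g(7) = mex{0} = 1
g(8) = mex{0,1} = 2
g(9) = mex{0,1} = 2
So g(9) = 2.
By the Sprague-Grundy theorem, the Grundy value of a sum of independent games is the XOR of the component values.
Combined value = 6 ⊕ 2 = 4.

4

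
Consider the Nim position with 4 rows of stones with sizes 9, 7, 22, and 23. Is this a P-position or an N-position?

Nim-sum: 9 XOR 7 XOR 22 XOR 23 = 15.
The nim-sum is 15 ≠ 0, so this is an N-position: the player to move can win.

N-position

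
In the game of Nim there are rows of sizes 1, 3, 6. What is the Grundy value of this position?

4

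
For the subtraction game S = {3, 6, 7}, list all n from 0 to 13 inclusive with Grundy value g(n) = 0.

Build the Grundy sequence with g(k) = mex{g(k−s) : s ∈ {3, 6, 7}, s ≤ k}:
g(0) = mex{} = 0
g(1) = mex{} = 0
g(2) = mex{} = 0
g(3) = mex{0} = 1
g(4) = mex{0} = 1
g(5) = mex{0} = 1
g(6) = mex{0,1} = 2
g(7) = mex{0,1} = 2
g(8) = mex{0,1} = 2
g(9) = mex{0,1,2} = 3
g(10) = mex{1,2} = 0
g(11) = mex{1,2} = 0
g(12) = mex{1,2,3} = 0
g(13) = mex{0,2} = 1
The P-positions (g = 0) in 0..13 are 0, 1, 2, 10, 11, 12.

0, 1, 2, 10, 11, 12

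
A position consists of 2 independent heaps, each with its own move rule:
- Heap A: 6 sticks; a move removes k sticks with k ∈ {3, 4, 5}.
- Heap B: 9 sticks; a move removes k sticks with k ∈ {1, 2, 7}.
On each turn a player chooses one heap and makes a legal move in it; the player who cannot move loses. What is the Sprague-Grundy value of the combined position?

2

Build the Grundy sequence for heap A with g(k) = mex{g(k−s) : s ∈ {3, 4, 5}, s ≤ k}:
k:     0  1  2  3  4  5  6
g(k):  0  0  0  1  1  1  2
So g(6) = 2.
Build the Grundy sequence for heap B with g(k) = mex{g(k−s) : s ∈ {1, 2, 7}, s ≤ k}:
g(0) = mex{} = 0
g(1) = mex{0} = 1
g(2) = mex{0,1} = 2
g(3) = mex{1,2} = 0
g(4) = mex{0,2} = 1
g(5) = mex{0,1} = 2
g(6) = mex{1,2} = 0
g(7) = mex{0,2} = 1
g(8) = mex{0,1} = 2
g(9) = mex{1,2} = 0
So g(9) = 0.
The value of a disjunctive sum is the nim-sum of the parts.
Combined value = 2 XOR 0 = 2.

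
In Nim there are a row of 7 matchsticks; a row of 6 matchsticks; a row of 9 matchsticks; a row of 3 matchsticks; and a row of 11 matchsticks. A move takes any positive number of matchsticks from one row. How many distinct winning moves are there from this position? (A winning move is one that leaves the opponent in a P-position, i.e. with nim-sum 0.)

Compute the nim-sum pairwise:
7 ^ 6 = 1
1 ^ 9 = 8
8 ^ 3 = 11
11 ^ 11 = 0
The nim-sum is already 0, so every move leaves a nonzero nim-sum — there are no winning moves.

0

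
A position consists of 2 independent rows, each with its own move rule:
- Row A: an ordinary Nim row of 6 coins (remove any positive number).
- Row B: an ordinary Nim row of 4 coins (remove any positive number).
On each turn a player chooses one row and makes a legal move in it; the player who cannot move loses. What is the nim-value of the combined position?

2

Row A is a plain Nim row of size 6, so its Grundy value is 6.
Row B is a plain Nim row of size 4, so its Grundy value is 4.
The value of a disjunctive sum is the nim-sum of the parts.
Combined value = 6 XOR 4 = 2.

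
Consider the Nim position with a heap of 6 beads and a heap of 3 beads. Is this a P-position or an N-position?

N-position

Nim-sum: 6 XOR 3 = 5.
The nim-sum is 5 ≠ 0, so this is an N-position: the player to move can win.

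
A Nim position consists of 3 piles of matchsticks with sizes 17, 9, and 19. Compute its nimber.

11

Nim-sum: 17 XOR 9 XOR 19 = 11.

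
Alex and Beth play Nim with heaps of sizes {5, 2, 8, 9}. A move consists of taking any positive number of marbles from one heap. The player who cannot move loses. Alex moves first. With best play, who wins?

Alex wins

Compute the nim-sum pairwise:
5 XOR 2 = 7
7 XOR 8 = 15
15 XOR 9 = 6
The nim-sum is 6 ≠ 0, so this is an N-position: the player to move can win; Alex has a winning move.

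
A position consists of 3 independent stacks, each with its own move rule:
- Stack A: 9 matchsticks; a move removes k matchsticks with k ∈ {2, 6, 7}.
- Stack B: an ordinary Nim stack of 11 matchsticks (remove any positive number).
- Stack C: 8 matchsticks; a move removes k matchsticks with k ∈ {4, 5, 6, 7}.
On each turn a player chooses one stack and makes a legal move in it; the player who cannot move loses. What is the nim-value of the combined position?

9

Build the Grundy sequence for stack A with g(k) = mex{g(k−s) : s ∈ {2, 6, 7}, s ≤ k}:
k:     0  1  2  3  4  5  6  7  8  9
g(k):  0  0  1  1  0  0  1  1  2  0
So g(9) = 0.
Stack B is a plain Nim stack of size 11, so its Grundy value is 11.
For stack C, compute g(0), g(1), … with moves {4, 5, 6, 7}:
k:     0  1  2  3  4  5  6  7  8
g(k):  0  0  0  0  1  1  1  1  2
So g(8) = 2.
By the Sprague-Grundy theorem, the Grundy value of a sum of independent games is the XOR of the component values.
Combined value = 0 ⊕ 11 ⊕ 2 = 9.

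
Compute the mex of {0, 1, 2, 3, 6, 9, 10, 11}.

The values 0, 1, 2, 3 are all present; 4 is the first non-negative integer missing from the set.

4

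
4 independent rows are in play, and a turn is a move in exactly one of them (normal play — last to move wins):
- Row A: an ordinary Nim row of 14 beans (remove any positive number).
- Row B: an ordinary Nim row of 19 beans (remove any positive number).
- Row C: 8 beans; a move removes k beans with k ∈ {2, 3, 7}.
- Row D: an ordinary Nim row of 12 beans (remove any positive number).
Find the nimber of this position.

Row A is a plain Nim row of size 14, so its Grundy value is 14.
Row B is a plain Nim row of size 19, so its Grundy value is 19.
For row C, compute g(0), g(1), … with moves {2, 3, 7}:
g(0) = mex{} = 0
g(1) = mex{} = 0
g(2) = mex{0} = 1
g(3) = mex{0} = 1
g(4) = mex{0,1} = 2
g(5) = mex{1} = 0
g(6) = mex{1,2} = 0
g(7) = mex{0,2} = 1
g(8) = mex{0} = 1
So g(8) = 1.
Row D is a plain Nim row of size 12, so its Grundy value is 12.
The value of a disjunctive sum is the nim-sum of the parts.
Combined value = 14 XOR 19 XOR 1 XOR 12 = 16.

16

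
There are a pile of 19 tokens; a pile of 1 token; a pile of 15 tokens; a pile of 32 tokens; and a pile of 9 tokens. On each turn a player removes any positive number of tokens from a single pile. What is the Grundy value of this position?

Nim-sum: 19 ⊕ 1 ⊕ 15 ⊕ 32 ⊕ 9 = 52.

52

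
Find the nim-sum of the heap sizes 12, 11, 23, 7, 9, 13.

19

Compute the nim-sum pairwise:
12 ⊕ 11 = 7
7 ⊕ 23 = 16
16 ⊕ 7 = 23
23 ⊕ 9 = 30
30 ⊕ 13 = 19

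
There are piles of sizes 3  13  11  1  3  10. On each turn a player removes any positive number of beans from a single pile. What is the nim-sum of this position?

13

Nim-sum: 3 XOR 13 XOR 11 XOR 1 XOR 3 XOR 10 = 13.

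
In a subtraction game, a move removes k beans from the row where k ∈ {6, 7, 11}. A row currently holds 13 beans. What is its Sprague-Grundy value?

Grundy values for subtraction set {6, 7, 11}:
k:     0  1  2  3  4  5  6  7  8  9 10 11 12 13
g(k):  0  0  0  0  0  0  1  1  1  1  1  1  2  2
So g(13) = 2.

2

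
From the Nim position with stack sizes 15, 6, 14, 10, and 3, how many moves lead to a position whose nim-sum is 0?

3

In binary:
  1111  (15)
  0110  (6)
  1110  (14)
  1010  (10)
  0011  (3)
  ----
  1110  (14)
The overall nim-sum is X = 14. A stack of size p has a winning move iff p XOR X < p (reduce it to p XOR X).
  15: 15 XOR 14 = 1 < 15 — winning move (to 1).
  6: 6 XOR 14 = 8 ≥ 6 — no move.
  14: 14 XOR 14 = 0 < 14 — winning move (to 0).
  10: 10 XOR 14 = 4 < 10 — winning move (to 4).
  3: 3 XOR 14 = 13 ≥ 3 — no move.
That gives 3 winning moves.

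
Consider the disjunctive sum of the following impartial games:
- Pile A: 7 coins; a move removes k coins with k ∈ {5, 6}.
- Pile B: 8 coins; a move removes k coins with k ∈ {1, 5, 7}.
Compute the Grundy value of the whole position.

Build the Grundy sequence for pile A with g(k) = mex{g(k−s) : s ∈ {5, 6}, s ≤ k}:
g(0) = mex{} = 0
g(1) = mex{} = 0
g(2) = mex{} = 0
g(3) = mex{} = 0
g(4) = mex{} = 0
g(5) = mex{0} = 1
g(6) = mex{0} = 1
g(7) = mex{0} = 1
So g(7) = 1.
Grundy values for pile B (subtraction set {1, 5, 7}):
g(0) = mex{} = 0
g(1) = mex{0} = 1
g(2) = mex{1} = 0
g(3) = mex{0} = 1
g(4) = mex{1} = 0
g(5) = mex{0} = 1
g(6) = mex{1} = 0
g(7) = mex{0} = 1
g(8) = mex{1} = 0
So g(8) = 0.
The value of a disjunctive sum is the nim-sum of the parts.
Combined value = 1 XOR 0 = 1.

1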